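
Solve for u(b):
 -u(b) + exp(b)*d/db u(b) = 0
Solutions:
 u(b) = C1*exp(-exp(-b))


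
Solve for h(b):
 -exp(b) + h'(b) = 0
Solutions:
 h(b) = C1 + exp(b)


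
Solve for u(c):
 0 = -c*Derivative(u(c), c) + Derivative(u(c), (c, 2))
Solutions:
 u(c) = C1 + C2*erfi(sqrt(2)*c/2)


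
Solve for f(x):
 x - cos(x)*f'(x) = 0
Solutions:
 f(x) = C1 + Integral(x/cos(x), x)


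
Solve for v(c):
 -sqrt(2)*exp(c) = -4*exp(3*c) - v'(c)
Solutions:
 v(c) = C1 - 4*exp(3*c)/3 + sqrt(2)*exp(c)


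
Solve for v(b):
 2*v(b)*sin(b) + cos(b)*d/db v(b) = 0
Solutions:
 v(b) = C1*cos(b)^2


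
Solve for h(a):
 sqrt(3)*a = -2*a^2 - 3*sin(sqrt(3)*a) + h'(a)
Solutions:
 h(a) = C1 + 2*a^3/3 + sqrt(3)*a^2/2 - sqrt(3)*cos(sqrt(3)*a)


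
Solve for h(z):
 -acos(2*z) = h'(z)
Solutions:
 h(z) = C1 - z*acos(2*z) + sqrt(1 - 4*z^2)/2


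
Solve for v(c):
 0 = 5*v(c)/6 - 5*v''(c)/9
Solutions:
 v(c) = C1*exp(-sqrt(6)*c/2) + C2*exp(sqrt(6)*c/2)


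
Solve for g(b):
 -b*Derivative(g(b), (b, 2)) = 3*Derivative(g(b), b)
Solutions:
 g(b) = C1 + C2/b^2


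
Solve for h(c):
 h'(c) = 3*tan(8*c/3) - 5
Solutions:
 h(c) = C1 - 5*c - 9*log(cos(8*c/3))/8


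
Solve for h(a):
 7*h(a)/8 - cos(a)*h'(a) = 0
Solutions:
 h(a) = C1*(sin(a) + 1)^(7/16)/(sin(a) - 1)^(7/16)


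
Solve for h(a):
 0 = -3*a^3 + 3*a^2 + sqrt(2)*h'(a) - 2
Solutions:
 h(a) = C1 + 3*sqrt(2)*a^4/8 - sqrt(2)*a^3/2 + sqrt(2)*a


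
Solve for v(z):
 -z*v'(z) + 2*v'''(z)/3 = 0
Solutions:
 v(z) = C1 + Integral(C2*airyai(2^(2/3)*3^(1/3)*z/2) + C3*airybi(2^(2/3)*3^(1/3)*z/2), z)


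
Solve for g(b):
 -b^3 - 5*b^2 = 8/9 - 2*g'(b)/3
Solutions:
 g(b) = C1 + 3*b^4/8 + 5*b^3/2 + 4*b/3


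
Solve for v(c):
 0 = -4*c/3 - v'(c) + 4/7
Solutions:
 v(c) = C1 - 2*c^2/3 + 4*c/7


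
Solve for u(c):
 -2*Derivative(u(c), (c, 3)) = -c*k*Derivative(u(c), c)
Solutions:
 u(c) = C1 + Integral(C2*airyai(2^(2/3)*c*k^(1/3)/2) + C3*airybi(2^(2/3)*c*k^(1/3)/2), c)


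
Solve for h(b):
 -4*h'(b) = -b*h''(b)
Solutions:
 h(b) = C1 + C2*b^5


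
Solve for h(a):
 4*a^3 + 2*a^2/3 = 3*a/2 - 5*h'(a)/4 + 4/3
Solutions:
 h(a) = C1 - 4*a^4/5 - 8*a^3/45 + 3*a^2/5 + 16*a/15


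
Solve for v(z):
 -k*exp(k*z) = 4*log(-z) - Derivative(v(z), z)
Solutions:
 v(z) = C1 + 4*z*log(-z) - 4*z + exp(k*z)


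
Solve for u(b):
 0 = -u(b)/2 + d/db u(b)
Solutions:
 u(b) = C1*exp(b/2)


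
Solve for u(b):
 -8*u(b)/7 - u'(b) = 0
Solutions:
 u(b) = C1*exp(-8*b/7)


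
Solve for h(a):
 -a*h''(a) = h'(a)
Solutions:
 h(a) = C1 + C2*log(a)


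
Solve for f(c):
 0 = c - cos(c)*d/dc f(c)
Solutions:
 f(c) = C1 + Integral(c/cos(c), c)


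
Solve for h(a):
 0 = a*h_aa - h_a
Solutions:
 h(a) = C1 + C2*a^2


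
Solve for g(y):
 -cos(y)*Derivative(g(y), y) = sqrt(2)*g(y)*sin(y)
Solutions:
 g(y) = C1*cos(y)^(sqrt(2))


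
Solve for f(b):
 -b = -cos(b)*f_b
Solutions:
 f(b) = C1 + Integral(b/cos(b), b)


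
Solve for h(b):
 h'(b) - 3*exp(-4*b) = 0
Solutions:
 h(b) = C1 - 3*exp(-4*b)/4


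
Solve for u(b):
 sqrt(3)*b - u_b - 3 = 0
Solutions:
 u(b) = C1 + sqrt(3)*b^2/2 - 3*b


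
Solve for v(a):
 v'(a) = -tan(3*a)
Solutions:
 v(a) = C1 + log(cos(3*a))/3


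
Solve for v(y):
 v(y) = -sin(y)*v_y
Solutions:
 v(y) = C1*sqrt(cos(y) + 1)/sqrt(cos(y) - 1)


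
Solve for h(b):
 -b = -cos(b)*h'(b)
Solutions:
 h(b) = C1 + Integral(b/cos(b), b)


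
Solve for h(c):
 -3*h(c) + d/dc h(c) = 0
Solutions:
 h(c) = C1*exp(3*c)


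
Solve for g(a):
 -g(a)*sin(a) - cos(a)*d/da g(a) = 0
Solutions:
 g(a) = C1*cos(a)


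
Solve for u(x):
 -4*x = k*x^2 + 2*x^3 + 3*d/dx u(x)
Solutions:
 u(x) = C1 - k*x^3/9 - x^4/6 - 2*x^2/3


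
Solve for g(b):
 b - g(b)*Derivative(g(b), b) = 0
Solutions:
 g(b) = -sqrt(C1 + b^2)
 g(b) = sqrt(C1 + b^2)


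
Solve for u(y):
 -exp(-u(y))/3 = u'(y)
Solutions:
 u(y) = log(C1 - y/3)


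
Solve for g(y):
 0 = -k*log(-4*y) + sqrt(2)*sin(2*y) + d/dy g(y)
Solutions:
 g(y) = C1 + k*y*(log(-y) - 1) + 2*k*y*log(2) + sqrt(2)*cos(2*y)/2


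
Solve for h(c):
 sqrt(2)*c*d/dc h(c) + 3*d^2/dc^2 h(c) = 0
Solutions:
 h(c) = C1 + C2*erf(2^(3/4)*sqrt(3)*c/6)


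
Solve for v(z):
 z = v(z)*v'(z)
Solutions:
 v(z) = -sqrt(C1 + z^2)
 v(z) = sqrt(C1 + z^2)


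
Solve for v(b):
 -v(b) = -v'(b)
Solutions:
 v(b) = C1*exp(b)


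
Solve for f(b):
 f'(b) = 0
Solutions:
 f(b) = C1


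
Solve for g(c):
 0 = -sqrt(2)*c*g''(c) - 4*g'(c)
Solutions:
 g(c) = C1 + C2*c^(1 - 2*sqrt(2))


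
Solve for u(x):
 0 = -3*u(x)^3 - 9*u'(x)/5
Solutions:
 u(x) = -sqrt(6)*sqrt(-1/(C1 - 5*x))/2
 u(x) = sqrt(6)*sqrt(-1/(C1 - 5*x))/2


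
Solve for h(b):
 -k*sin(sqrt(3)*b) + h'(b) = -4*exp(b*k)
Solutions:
 h(b) = C1 - sqrt(3)*k*cos(sqrt(3)*b)/3 - 4*exp(b*k)/k


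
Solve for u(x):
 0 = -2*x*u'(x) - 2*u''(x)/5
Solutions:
 u(x) = C1 + C2*erf(sqrt(10)*x/2)


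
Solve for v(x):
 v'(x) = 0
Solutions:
 v(x) = C1


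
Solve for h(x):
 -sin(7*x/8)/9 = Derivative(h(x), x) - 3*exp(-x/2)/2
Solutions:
 h(x) = C1 + 8*cos(7*x/8)/63 - 3*exp(-x/2)


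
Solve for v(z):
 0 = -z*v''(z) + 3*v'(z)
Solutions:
 v(z) = C1 + C2*z^4


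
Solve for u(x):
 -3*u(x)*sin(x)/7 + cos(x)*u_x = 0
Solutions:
 u(x) = C1/cos(x)^(3/7)


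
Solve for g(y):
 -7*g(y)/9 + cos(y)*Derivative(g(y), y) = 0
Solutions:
 g(y) = C1*(sin(y) + 1)^(7/18)/(sin(y) - 1)^(7/18)


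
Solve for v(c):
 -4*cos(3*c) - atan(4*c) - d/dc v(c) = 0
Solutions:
 v(c) = C1 - c*atan(4*c) + log(16*c^2 + 1)/8 - 4*sin(3*c)/3


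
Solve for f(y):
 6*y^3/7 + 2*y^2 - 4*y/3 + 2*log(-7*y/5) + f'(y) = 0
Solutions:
 f(y) = C1 - 3*y^4/14 - 2*y^3/3 + 2*y^2/3 - 2*y*log(-y) + 2*y*(-log(7) + 1 + log(5))


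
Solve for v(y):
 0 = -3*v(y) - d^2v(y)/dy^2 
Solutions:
 v(y) = C1*sin(sqrt(3)*y) + C2*cos(sqrt(3)*y)


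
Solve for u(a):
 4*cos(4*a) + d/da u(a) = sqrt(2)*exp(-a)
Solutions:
 u(a) = C1 - sin(4*a) - sqrt(2)*exp(-a)


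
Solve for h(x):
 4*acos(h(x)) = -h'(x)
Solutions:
 Integral(1/acos(_y), (_y, h(x))) = C1 - 4*x


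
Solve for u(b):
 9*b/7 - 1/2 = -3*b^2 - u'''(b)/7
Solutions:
 u(b) = C1 + C2*b + C3*b^2 - 7*b^5/20 - 3*b^4/8 + 7*b^3/12


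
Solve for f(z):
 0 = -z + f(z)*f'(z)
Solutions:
 f(z) = -sqrt(C1 + z^2)
 f(z) = sqrt(C1 + z^2)


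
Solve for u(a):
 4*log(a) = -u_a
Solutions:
 u(a) = C1 - 4*a*log(a) + 4*a


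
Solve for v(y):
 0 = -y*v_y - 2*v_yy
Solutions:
 v(y) = C1 + C2*erf(y/2)


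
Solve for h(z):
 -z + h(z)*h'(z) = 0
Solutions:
 h(z) = -sqrt(C1 + z^2)
 h(z) = sqrt(C1 + z^2)


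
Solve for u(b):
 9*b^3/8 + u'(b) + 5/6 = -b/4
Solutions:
 u(b) = C1 - 9*b^4/32 - b^2/8 - 5*b/6


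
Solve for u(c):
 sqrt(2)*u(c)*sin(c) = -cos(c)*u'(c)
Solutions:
 u(c) = C1*cos(c)^(sqrt(2))


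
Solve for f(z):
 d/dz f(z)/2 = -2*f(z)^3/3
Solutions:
 f(z) = -sqrt(6)*sqrt(-1/(C1 - 4*z))/2
 f(z) = sqrt(6)*sqrt(-1/(C1 - 4*z))/2


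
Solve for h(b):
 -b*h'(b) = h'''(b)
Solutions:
 h(b) = C1 + Integral(C2*airyai(-b) + C3*airybi(-b), b)


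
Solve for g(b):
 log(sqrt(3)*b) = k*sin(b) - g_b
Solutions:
 g(b) = C1 - b*log(b) - b*log(3)/2 + b - k*cos(b)


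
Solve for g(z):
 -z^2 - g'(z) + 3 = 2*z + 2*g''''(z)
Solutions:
 g(z) = C1 + C4*exp(-2^(2/3)*z/2) - z^3/3 - z^2 + 3*z + (C2*sin(2^(2/3)*sqrt(3)*z/4) + C3*cos(2^(2/3)*sqrt(3)*z/4))*exp(2^(2/3)*z/4)


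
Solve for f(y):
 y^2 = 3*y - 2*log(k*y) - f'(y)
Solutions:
 f(y) = C1 - y^3/3 + 3*y^2/2 - 2*y*log(k*y) + 2*y


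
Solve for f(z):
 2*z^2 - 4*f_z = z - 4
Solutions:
 f(z) = C1 + z^3/6 - z^2/8 + z


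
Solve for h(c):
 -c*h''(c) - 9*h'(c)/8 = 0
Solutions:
 h(c) = C1 + C2/c^(1/8)


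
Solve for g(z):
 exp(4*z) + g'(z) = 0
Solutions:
 g(z) = C1 - exp(4*z)/4


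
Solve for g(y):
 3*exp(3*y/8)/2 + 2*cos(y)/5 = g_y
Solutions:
 g(y) = C1 + 4*exp(3*y/8) + 2*sin(y)/5


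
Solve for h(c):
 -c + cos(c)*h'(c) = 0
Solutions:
 h(c) = C1 + Integral(c/cos(c), c)


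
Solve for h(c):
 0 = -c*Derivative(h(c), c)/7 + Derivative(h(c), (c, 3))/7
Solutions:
 h(c) = C1 + Integral(C2*airyai(c) + C3*airybi(c), c)


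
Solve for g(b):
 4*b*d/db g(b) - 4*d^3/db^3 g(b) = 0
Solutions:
 g(b) = C1 + Integral(C2*airyai(b) + C3*airybi(b), b)


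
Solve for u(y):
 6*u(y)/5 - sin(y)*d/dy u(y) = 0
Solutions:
 u(y) = C1*(cos(y) - 1)^(3/5)/(cos(y) + 1)^(3/5)


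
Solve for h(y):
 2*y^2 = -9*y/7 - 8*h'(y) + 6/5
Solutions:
 h(y) = C1 - y^3/12 - 9*y^2/112 + 3*y/20


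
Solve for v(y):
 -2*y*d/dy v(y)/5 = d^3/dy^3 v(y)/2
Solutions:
 v(y) = C1 + Integral(C2*airyai(-10^(2/3)*y/5) + C3*airybi(-10^(2/3)*y/5), y)


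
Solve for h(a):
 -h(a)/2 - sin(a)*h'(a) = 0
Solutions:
 h(a) = C1*(cos(a) + 1)^(1/4)/(cos(a) - 1)^(1/4)


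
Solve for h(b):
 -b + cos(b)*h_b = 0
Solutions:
 h(b) = C1 + Integral(b/cos(b), b)


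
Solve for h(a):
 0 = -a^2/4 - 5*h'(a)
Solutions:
 h(a) = C1 - a^3/60


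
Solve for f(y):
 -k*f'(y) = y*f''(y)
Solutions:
 f(y) = C1 + y^(1 - re(k))*(C2*sin(log(y)*Abs(im(k))) + C3*cos(log(y)*im(k)))


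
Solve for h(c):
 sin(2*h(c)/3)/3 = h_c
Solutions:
 -c/3 + 3*log(cos(2*h(c)/3) - 1)/4 - 3*log(cos(2*h(c)/3) + 1)/4 = C1


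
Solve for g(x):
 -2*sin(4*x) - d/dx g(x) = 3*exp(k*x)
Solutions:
 g(x) = C1 + cos(4*x)/2 - 3*exp(k*x)/k


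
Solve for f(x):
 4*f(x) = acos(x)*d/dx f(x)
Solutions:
 f(x) = C1*exp(4*Integral(1/acos(x), x))


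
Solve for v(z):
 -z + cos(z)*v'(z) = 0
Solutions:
 v(z) = C1 + Integral(z/cos(z), z)


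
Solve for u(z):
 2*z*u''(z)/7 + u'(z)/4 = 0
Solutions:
 u(z) = C1 + C2*z^(1/8)


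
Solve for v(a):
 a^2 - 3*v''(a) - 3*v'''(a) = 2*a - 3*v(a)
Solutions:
 v(a) = C1*exp(-a*(2*2^(1/3)/(3*sqrt(69) + 25)^(1/3) + 4 + 2^(2/3)*(3*sqrt(69) + 25)^(1/3))/12)*sin(2^(1/3)*sqrt(3)*a*(-2^(1/3)*(3*sqrt(69) + 25)^(1/3) + 2/(3*sqrt(69) + 25)^(1/3))/12) + C2*exp(-a*(2*2^(1/3)/(3*sqrt(69) + 25)^(1/3) + 4 + 2^(2/3)*(3*sqrt(69) + 25)^(1/3))/12)*cos(2^(1/3)*sqrt(3)*a*(-2^(1/3)*(3*sqrt(69) + 25)^(1/3) + 2/(3*sqrt(69) + 25)^(1/3))/12) + C3*exp(a*(-2 + 2*2^(1/3)/(3*sqrt(69) + 25)^(1/3) + 2^(2/3)*(3*sqrt(69) + 25)^(1/3))/6) - a^2/3 + 2*a/3 - 2/3


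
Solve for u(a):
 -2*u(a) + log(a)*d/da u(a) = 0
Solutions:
 u(a) = C1*exp(2*li(a))


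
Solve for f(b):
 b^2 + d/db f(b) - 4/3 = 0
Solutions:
 f(b) = C1 - b^3/3 + 4*b/3


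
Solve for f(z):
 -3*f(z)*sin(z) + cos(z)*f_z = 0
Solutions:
 f(z) = C1/cos(z)^3


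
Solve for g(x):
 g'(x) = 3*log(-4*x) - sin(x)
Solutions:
 g(x) = C1 + 3*x*log(-x) - 3*x + 6*x*log(2) + cos(x)


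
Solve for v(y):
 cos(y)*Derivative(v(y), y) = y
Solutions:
 v(y) = C1 + Integral(y/cos(y), y)


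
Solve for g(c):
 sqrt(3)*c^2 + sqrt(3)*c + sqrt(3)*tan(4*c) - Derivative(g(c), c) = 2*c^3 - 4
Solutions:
 g(c) = C1 - c^4/2 + sqrt(3)*c^3/3 + sqrt(3)*c^2/2 + 4*c - sqrt(3)*log(cos(4*c))/4


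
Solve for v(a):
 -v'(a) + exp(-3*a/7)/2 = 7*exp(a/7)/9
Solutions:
 v(a) = C1 - 49*exp(a/7)/9 - 7*exp(-3*a/7)/6


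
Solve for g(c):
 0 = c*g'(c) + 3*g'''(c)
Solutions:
 g(c) = C1 + Integral(C2*airyai(-3^(2/3)*c/3) + C3*airybi(-3^(2/3)*c/3), c)


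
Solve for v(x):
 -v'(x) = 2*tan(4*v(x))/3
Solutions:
 v(x) = -asin(C1*exp(-8*x/3))/4 + pi/4
 v(x) = asin(C1*exp(-8*x/3))/4


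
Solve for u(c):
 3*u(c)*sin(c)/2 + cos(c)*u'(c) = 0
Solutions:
 u(c) = C1*cos(c)^(3/2)


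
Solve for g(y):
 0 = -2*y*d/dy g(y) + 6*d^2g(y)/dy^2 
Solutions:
 g(y) = C1 + C2*erfi(sqrt(6)*y/6)


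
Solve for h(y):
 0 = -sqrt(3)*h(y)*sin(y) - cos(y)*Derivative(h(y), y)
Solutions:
 h(y) = C1*cos(y)^(sqrt(3))


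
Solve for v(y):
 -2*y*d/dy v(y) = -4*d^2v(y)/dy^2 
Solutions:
 v(y) = C1 + C2*erfi(y/2)


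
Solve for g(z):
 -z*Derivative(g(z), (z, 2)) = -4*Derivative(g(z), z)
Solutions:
 g(z) = C1 + C2*z^5


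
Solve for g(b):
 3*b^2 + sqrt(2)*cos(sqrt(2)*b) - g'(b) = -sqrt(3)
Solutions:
 g(b) = C1 + b^3 + sqrt(3)*b + sin(sqrt(2)*b)


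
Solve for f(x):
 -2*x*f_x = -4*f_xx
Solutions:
 f(x) = C1 + C2*erfi(x/2)


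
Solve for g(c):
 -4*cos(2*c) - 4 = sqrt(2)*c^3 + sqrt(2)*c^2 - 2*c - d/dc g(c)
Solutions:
 g(c) = C1 + sqrt(2)*c^4/4 + sqrt(2)*c^3/3 - c^2 + 4*c + 4*sin(c)*cos(c)


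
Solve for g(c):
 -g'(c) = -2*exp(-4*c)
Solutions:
 g(c) = C1 - exp(-4*c)/2


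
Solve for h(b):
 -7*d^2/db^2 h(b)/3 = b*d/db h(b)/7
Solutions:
 h(b) = C1 + C2*erf(sqrt(6)*b/14)


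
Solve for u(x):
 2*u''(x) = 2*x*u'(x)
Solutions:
 u(x) = C1 + C2*erfi(sqrt(2)*x/2)


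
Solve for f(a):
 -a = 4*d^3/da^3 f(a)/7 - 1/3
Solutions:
 f(a) = C1 + C2*a + C3*a^2 - 7*a^4/96 + 7*a^3/72


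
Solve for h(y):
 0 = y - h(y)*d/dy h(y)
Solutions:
 h(y) = -sqrt(C1 + y^2)
 h(y) = sqrt(C1 + y^2)


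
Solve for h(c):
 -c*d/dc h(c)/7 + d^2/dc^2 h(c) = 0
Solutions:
 h(c) = C1 + C2*erfi(sqrt(14)*c/14)


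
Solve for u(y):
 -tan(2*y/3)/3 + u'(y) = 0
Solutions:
 u(y) = C1 - log(cos(2*y/3))/2


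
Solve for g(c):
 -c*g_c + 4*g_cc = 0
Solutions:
 g(c) = C1 + C2*erfi(sqrt(2)*c/4)


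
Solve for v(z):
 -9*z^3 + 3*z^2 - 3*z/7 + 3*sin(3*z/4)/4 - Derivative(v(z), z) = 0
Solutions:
 v(z) = C1 - 9*z^4/4 + z^3 - 3*z^2/14 - cos(3*z/4)


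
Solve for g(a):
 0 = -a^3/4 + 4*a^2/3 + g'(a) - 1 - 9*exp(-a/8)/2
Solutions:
 g(a) = C1 + a^4/16 - 4*a^3/9 + a - 36*exp(-a/8)


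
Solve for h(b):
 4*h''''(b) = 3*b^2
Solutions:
 h(b) = C1 + C2*b + C3*b^2 + C4*b^3 + b^6/480


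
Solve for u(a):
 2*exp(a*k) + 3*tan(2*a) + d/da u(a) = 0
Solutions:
 u(a) = C1 - 2*Piecewise((exp(a*k)/k, Ne(k, 0)), (a, True)) + 3*log(cos(2*a))/2


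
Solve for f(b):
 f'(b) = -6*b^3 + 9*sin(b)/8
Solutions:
 f(b) = C1 - 3*b^4/2 - 9*cos(b)/8


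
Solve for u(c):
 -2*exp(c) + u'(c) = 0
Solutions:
 u(c) = C1 + 2*exp(c)


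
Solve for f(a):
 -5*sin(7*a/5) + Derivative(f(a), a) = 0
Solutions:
 f(a) = C1 - 25*cos(7*a/5)/7


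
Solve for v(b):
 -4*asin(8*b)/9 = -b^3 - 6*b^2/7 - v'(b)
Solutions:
 v(b) = C1 - b^4/4 - 2*b^3/7 + 4*b*asin(8*b)/9 + sqrt(1 - 64*b^2)/18


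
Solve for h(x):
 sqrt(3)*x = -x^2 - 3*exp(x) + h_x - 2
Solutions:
 h(x) = C1 + x^3/3 + sqrt(3)*x^2/2 + 2*x + 3*exp(x)


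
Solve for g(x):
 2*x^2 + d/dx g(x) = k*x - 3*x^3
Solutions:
 g(x) = C1 + k*x^2/2 - 3*x^4/4 - 2*x^3/3


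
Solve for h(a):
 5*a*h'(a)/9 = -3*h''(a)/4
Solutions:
 h(a) = C1 + C2*erf(sqrt(30)*a/9)


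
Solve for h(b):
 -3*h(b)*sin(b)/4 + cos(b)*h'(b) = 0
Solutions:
 h(b) = C1/cos(b)^(3/4)


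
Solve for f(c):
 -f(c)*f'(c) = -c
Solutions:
 f(c) = -sqrt(C1 + c^2)
 f(c) = sqrt(C1 + c^2)


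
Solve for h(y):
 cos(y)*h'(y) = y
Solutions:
 h(y) = C1 + Integral(y/cos(y), y)


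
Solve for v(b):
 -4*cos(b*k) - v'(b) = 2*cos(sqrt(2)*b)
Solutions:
 v(b) = C1 - sqrt(2)*sin(sqrt(2)*b) - 4*sin(b*k)/k


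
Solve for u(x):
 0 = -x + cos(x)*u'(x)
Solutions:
 u(x) = C1 + Integral(x/cos(x), x)


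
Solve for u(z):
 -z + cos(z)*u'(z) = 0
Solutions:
 u(z) = C1 + Integral(z/cos(z), z)


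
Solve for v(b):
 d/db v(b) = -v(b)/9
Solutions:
 v(b) = C1*exp(-b/9)


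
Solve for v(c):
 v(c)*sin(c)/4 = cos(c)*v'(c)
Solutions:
 v(c) = C1/cos(c)^(1/4)


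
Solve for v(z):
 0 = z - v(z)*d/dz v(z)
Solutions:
 v(z) = -sqrt(C1 + z^2)
 v(z) = sqrt(C1 + z^2)


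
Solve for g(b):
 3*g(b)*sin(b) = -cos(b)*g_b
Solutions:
 g(b) = C1*cos(b)^3


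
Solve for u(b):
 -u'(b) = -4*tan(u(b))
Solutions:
 u(b) = pi - asin(C1*exp(4*b))
 u(b) = asin(C1*exp(4*b))


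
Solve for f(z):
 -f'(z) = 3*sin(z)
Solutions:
 f(z) = C1 + 3*cos(z)


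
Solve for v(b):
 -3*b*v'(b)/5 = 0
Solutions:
 v(b) = C1


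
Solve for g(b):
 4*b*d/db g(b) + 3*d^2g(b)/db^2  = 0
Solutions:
 g(b) = C1 + C2*erf(sqrt(6)*b/3)


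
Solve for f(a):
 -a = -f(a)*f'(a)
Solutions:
 f(a) = -sqrt(C1 + a^2)
 f(a) = sqrt(C1 + a^2)


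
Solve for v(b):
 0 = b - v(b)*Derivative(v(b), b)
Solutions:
 v(b) = -sqrt(C1 + b^2)
 v(b) = sqrt(C1 + b^2)


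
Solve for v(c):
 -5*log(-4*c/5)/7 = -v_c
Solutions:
 v(c) = C1 + 5*c*log(-c)/7 + 5*c*(-log(5) - 1 + 2*log(2))/7


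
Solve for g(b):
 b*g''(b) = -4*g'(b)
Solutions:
 g(b) = C1 + C2/b^3


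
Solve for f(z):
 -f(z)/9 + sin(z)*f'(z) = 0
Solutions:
 f(z) = C1*(cos(z) - 1)^(1/18)/(cos(z) + 1)^(1/18)


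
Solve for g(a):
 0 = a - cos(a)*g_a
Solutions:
 g(a) = C1 + Integral(a/cos(a), a)


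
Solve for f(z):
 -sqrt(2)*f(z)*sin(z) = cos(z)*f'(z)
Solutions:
 f(z) = C1*cos(z)^(sqrt(2))


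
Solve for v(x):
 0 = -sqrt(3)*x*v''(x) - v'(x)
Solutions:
 v(x) = C1 + C2*x^(1 - sqrt(3)/3)


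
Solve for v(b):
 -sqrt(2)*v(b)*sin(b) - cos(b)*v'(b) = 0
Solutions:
 v(b) = C1*cos(b)^(sqrt(2))


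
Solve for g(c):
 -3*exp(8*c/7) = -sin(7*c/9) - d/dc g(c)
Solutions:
 g(c) = C1 + 21*exp(8*c/7)/8 + 9*cos(7*c/9)/7


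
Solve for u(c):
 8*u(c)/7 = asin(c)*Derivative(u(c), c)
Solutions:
 u(c) = C1*exp(8*Integral(1/asin(c), c)/7)


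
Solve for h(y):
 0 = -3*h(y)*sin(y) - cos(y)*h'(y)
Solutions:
 h(y) = C1*cos(y)^3


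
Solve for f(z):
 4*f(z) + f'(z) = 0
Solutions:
 f(z) = C1*exp(-4*z)


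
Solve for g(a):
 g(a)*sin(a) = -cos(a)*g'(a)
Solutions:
 g(a) = C1*cos(a)


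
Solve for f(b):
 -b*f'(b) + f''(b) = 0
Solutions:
 f(b) = C1 + C2*erfi(sqrt(2)*b/2)


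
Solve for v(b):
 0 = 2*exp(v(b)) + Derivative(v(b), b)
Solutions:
 v(b) = log(1/(C1 + 2*b))


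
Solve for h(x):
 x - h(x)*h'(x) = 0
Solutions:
 h(x) = -sqrt(C1 + x^2)
 h(x) = sqrt(C1 + x^2)


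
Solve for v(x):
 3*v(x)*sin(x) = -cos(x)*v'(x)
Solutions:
 v(x) = C1*cos(x)^3


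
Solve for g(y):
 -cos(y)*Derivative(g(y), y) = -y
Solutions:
 g(y) = C1 + Integral(y/cos(y), y)


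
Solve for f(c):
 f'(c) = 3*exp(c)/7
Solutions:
 f(c) = C1 + 3*exp(c)/7


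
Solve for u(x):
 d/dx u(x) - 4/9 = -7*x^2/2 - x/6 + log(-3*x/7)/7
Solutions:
 u(x) = C1 - 7*x^3/6 - x^2/12 + x*log(-x)/7 + x*(-9*log(7) + 9*log(3) + 19)/63


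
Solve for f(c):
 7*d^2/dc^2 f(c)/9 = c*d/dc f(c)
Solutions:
 f(c) = C1 + C2*erfi(3*sqrt(14)*c/14)


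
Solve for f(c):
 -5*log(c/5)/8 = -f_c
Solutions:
 f(c) = C1 + 5*c*log(c)/8 - 5*c*log(5)/8 - 5*c/8


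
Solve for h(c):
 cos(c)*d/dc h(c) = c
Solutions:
 h(c) = C1 + Integral(c/cos(c), c)


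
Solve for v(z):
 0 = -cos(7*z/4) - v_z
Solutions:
 v(z) = C1 - 4*sin(7*z/4)/7


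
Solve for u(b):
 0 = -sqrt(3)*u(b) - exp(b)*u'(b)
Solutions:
 u(b) = C1*exp(sqrt(3)*exp(-b))


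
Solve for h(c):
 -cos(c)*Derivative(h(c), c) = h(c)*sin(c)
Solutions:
 h(c) = C1*cos(c)


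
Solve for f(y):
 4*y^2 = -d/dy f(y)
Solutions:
 f(y) = C1 - 4*y^3/3


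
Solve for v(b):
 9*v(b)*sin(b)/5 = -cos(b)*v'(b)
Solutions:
 v(b) = C1*cos(b)^(9/5)


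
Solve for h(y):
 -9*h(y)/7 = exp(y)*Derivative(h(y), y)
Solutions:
 h(y) = C1*exp(9*exp(-y)/7)


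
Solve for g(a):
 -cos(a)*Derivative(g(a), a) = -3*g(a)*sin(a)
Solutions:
 g(a) = C1/cos(a)^3


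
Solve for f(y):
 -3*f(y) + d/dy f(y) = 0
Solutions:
 f(y) = C1*exp(3*y)


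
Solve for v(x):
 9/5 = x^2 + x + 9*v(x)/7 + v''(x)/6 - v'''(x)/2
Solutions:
 v(x) = C1*exp(x*(-7^(2/3)*(405*sqrt(263) + 6568)^(1/3) - 7*7^(1/3)/(405*sqrt(263) + 6568)^(1/3) + 14)/126)*sin(sqrt(3)*7^(1/3)*x*(-7^(1/3)*(405*sqrt(263) + 6568)^(1/3) + 7/(405*sqrt(263) + 6568)^(1/3))/126) + C2*exp(x*(-7^(2/3)*(405*sqrt(263) + 6568)^(1/3) - 7*7^(1/3)/(405*sqrt(263) + 6568)^(1/3) + 14)/126)*cos(sqrt(3)*7^(1/3)*x*(-7^(1/3)*(405*sqrt(263) + 6568)^(1/3) + 7/(405*sqrt(263) + 6568)^(1/3))/126) + C3*exp(x*(7*7^(1/3)/(405*sqrt(263) + 6568)^(1/3) + 7 + 7^(2/3)*(405*sqrt(263) + 6568)^(1/3))/63) - 7*x^2/9 - 7*x/9 + 1946/1215


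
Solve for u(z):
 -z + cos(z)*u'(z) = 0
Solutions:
 u(z) = C1 + Integral(z/cos(z), z)


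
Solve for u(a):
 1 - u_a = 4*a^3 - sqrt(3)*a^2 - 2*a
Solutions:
 u(a) = C1 - a^4 + sqrt(3)*a^3/3 + a^2 + a


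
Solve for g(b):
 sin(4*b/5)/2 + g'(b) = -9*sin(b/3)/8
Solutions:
 g(b) = C1 + 27*cos(b/3)/8 + 5*cos(4*b/5)/8


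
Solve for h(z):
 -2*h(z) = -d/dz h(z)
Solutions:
 h(z) = C1*exp(2*z)


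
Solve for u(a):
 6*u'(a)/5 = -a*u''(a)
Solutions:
 u(a) = C1 + C2/a^(1/5)


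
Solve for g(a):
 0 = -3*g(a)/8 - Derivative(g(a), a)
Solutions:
 g(a) = C1*exp(-3*a/8)


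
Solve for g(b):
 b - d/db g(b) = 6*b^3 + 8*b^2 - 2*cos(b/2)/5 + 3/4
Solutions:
 g(b) = C1 - 3*b^4/2 - 8*b^3/3 + b^2/2 - 3*b/4 + 4*sin(b/2)/5


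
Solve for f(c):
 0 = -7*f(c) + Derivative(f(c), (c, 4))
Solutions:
 f(c) = C1*exp(-7^(1/4)*c) + C2*exp(7^(1/4)*c) + C3*sin(7^(1/4)*c) + C4*cos(7^(1/4)*c)


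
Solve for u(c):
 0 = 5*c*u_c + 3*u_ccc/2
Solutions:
 u(c) = C1 + Integral(C2*airyai(-10^(1/3)*3^(2/3)*c/3) + C3*airybi(-10^(1/3)*3^(2/3)*c/3), c)


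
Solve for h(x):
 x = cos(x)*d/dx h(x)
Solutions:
 h(x) = C1 + Integral(x/cos(x), x)


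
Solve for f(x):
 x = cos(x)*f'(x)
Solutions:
 f(x) = C1 + Integral(x/cos(x), x)


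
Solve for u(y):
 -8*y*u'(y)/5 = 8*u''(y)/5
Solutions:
 u(y) = C1 + C2*erf(sqrt(2)*y/2)


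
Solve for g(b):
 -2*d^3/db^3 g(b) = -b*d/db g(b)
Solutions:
 g(b) = C1 + Integral(C2*airyai(2^(2/3)*b/2) + C3*airybi(2^(2/3)*b/2), b)


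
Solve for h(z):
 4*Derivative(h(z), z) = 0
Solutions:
 h(z) = C1


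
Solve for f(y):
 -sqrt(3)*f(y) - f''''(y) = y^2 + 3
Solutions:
 f(y) = -sqrt(3)*y^2/3 + (C1*sin(sqrt(2)*3^(1/8)*y/2) + C2*cos(sqrt(2)*3^(1/8)*y/2))*exp(-sqrt(2)*3^(1/8)*y/2) + (C3*sin(sqrt(2)*3^(1/8)*y/2) + C4*cos(sqrt(2)*3^(1/8)*y/2))*exp(sqrt(2)*3^(1/8)*y/2) - sqrt(3)


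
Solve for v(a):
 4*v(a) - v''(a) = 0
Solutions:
 v(a) = C1*exp(-2*a) + C2*exp(2*a)


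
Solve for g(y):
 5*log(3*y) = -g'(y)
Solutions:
 g(y) = C1 - 5*y*log(y) - y*log(243) + 5*y


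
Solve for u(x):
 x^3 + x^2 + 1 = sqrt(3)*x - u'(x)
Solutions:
 u(x) = C1 - x^4/4 - x^3/3 + sqrt(3)*x^2/2 - x


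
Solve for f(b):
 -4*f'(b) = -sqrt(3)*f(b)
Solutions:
 f(b) = C1*exp(sqrt(3)*b/4)


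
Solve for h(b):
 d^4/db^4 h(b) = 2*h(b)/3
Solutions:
 h(b) = C1*exp(-2^(1/4)*3^(3/4)*b/3) + C2*exp(2^(1/4)*3^(3/4)*b/3) + C3*sin(2^(1/4)*3^(3/4)*b/3) + C4*cos(2^(1/4)*3^(3/4)*b/3)


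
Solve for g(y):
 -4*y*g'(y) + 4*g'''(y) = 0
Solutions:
 g(y) = C1 + Integral(C2*airyai(y) + C3*airybi(y), y)


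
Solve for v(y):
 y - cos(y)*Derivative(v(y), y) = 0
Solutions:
 v(y) = C1 + Integral(y/cos(y), y)


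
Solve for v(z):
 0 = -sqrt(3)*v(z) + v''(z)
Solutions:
 v(z) = C1*exp(-3^(1/4)*z) + C2*exp(3^(1/4)*z)


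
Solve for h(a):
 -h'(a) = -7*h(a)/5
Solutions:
 h(a) = C1*exp(7*a/5)


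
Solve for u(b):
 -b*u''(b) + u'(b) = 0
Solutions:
 u(b) = C1 + C2*b^2


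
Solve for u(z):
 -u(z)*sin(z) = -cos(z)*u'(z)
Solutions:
 u(z) = C1/cos(z)


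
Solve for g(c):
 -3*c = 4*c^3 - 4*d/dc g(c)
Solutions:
 g(c) = C1 + c^4/4 + 3*c^2/8


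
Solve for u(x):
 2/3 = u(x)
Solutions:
 u(x) = 2/3


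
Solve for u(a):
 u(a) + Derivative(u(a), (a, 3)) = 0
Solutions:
 u(a) = C3*exp(-a) + (C1*sin(sqrt(3)*a/2) + C2*cos(sqrt(3)*a/2))*exp(a/2)


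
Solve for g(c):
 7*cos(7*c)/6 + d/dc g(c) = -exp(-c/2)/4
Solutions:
 g(c) = C1 - sin(7*c)/6 + exp(-c/2)/2


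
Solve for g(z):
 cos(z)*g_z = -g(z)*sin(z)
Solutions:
 g(z) = C1*cos(z)


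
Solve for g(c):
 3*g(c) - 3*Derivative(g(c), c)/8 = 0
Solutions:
 g(c) = C1*exp(8*c)


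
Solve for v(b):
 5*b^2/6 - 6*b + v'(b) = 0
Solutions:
 v(b) = C1 - 5*b^3/18 + 3*b^2


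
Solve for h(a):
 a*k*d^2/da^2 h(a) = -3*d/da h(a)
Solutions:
 h(a) = C1 + a^(((re(k) - 3)*re(k) + im(k)^2)/(re(k)^2 + im(k)^2))*(C2*sin(3*log(a)*Abs(im(k))/(re(k)^2 + im(k)^2)) + C3*cos(3*log(a)*im(k)/(re(k)^2 + im(k)^2)))


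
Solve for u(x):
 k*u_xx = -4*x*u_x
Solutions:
 u(x) = C1 + C2*sqrt(k)*erf(sqrt(2)*x*sqrt(1/k))


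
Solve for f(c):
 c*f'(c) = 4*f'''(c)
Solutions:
 f(c) = C1 + Integral(C2*airyai(2^(1/3)*c/2) + C3*airybi(2^(1/3)*c/2), c)


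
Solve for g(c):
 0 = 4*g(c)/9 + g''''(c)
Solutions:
 g(c) = (C1*sin(sqrt(3)*c/3) + C2*cos(sqrt(3)*c/3))*exp(-sqrt(3)*c/3) + (C3*sin(sqrt(3)*c/3) + C4*cos(sqrt(3)*c/3))*exp(sqrt(3)*c/3)


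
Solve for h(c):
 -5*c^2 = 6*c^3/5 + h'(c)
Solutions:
 h(c) = C1 - 3*c^4/10 - 5*c^3/3


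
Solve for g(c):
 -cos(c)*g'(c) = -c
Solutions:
 g(c) = C1 + Integral(c/cos(c), c)


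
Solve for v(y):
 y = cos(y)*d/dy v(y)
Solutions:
 v(y) = C1 + Integral(y/cos(y), y)


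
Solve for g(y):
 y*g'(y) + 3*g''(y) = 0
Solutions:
 g(y) = C1 + C2*erf(sqrt(6)*y/6)


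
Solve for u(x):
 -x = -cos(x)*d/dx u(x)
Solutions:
 u(x) = C1 + Integral(x/cos(x), x)


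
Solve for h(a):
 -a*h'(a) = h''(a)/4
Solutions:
 h(a) = C1 + C2*erf(sqrt(2)*a)


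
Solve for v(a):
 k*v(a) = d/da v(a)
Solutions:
 v(a) = C1*exp(a*k)


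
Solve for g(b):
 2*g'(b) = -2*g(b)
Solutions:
 g(b) = C1*exp(-b)


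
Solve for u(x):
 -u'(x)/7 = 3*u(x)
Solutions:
 u(x) = C1*exp(-21*x)


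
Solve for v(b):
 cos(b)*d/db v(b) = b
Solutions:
 v(b) = C1 + Integral(b/cos(b), b)


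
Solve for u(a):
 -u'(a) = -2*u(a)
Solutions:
 u(a) = C1*exp(2*a)


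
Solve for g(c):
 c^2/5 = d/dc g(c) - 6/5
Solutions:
 g(c) = C1 + c^3/15 + 6*c/5


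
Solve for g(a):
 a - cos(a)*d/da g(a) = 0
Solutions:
 g(a) = C1 + Integral(a/cos(a), a)


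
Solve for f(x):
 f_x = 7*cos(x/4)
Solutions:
 f(x) = C1 + 28*sin(x/4)


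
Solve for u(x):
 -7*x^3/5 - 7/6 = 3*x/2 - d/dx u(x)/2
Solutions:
 u(x) = C1 + 7*x^4/10 + 3*x^2/2 + 7*x/3


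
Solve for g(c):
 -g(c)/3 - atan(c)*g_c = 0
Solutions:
 g(c) = C1*exp(-Integral(1/atan(c), c)/3)


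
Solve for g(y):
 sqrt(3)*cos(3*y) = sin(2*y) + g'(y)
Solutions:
 g(y) = C1 + sqrt(3)*sin(3*y)/3 + cos(2*y)/2


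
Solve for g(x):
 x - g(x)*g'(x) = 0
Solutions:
 g(x) = -sqrt(C1 + x^2)
 g(x) = sqrt(C1 + x^2)


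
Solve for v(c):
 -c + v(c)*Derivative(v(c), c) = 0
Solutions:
 v(c) = -sqrt(C1 + c^2)
 v(c) = sqrt(C1 + c^2)


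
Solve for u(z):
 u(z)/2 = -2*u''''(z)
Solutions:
 u(z) = (C1*sin(z/2) + C2*cos(z/2))*exp(-z/2) + (C3*sin(z/2) + C4*cos(z/2))*exp(z/2)


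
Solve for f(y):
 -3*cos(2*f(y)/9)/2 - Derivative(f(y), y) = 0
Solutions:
 3*y/2 - 9*log(sin(2*f(y)/9) - 1)/4 + 9*log(sin(2*f(y)/9) + 1)/4 = C1


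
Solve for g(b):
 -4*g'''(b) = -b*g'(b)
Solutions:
 g(b) = C1 + Integral(C2*airyai(2^(1/3)*b/2) + C3*airybi(2^(1/3)*b/2), b)


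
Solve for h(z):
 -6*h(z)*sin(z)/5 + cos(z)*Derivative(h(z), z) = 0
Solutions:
 h(z) = C1/cos(z)^(6/5)


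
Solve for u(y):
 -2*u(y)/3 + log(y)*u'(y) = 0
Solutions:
 u(y) = C1*exp(2*li(y)/3)


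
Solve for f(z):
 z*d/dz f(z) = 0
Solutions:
 f(z) = C1


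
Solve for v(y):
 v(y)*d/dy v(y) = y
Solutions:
 v(y) = -sqrt(C1 + y^2)
 v(y) = sqrt(C1 + y^2)


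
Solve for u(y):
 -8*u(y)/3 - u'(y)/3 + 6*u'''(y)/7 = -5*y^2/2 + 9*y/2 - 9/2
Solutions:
 u(y) = C1*exp(-42^(1/3)*y*(42^(1/3)/(sqrt(46614) + 216)^(1/3) + (sqrt(46614) + 216)^(1/3))/36)*sin(14^(1/3)*3^(1/6)*y*(-3^(2/3)*(sqrt(46614) + 216)^(1/3) + 3*14^(1/3)/(sqrt(46614) + 216)^(1/3))/36) + C2*exp(-42^(1/3)*y*(42^(1/3)/(sqrt(46614) + 216)^(1/3) + (sqrt(46614) + 216)^(1/3))/36)*cos(14^(1/3)*3^(1/6)*y*(-3^(2/3)*(sqrt(46614) + 216)^(1/3) + 3*14^(1/3)/(sqrt(46614) + 216)^(1/3))/36) + C3*exp(42^(1/3)*y*(42^(1/3)/(sqrt(46614) + 216)^(1/3) + (sqrt(46614) + 216)^(1/3))/18) + 15*y^2/16 - 123*y/64 + 987/512


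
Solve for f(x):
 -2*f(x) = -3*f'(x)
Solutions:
 f(x) = C1*exp(2*x/3)


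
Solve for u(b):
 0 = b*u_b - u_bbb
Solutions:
 u(b) = C1 + Integral(C2*airyai(b) + C3*airybi(b), b)


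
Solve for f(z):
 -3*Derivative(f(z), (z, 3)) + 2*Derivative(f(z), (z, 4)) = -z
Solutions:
 f(z) = C1 + C2*z + C3*z^2 + C4*exp(3*z/2) + z^4/72 + z^3/27


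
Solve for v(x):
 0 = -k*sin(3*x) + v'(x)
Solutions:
 v(x) = C1 - k*cos(3*x)/3


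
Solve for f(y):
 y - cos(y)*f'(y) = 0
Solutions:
 f(y) = C1 + Integral(y/cos(y), y)


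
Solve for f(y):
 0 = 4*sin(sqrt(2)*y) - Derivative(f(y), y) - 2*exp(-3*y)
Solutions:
 f(y) = C1 - 2*sqrt(2)*cos(sqrt(2)*y) + 2*exp(-3*y)/3


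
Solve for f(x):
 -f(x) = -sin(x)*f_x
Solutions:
 f(x) = C1*sqrt(cos(x) - 1)/sqrt(cos(x) + 1)


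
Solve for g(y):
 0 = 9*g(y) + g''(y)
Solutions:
 g(y) = C1*sin(3*y) + C2*cos(3*y)


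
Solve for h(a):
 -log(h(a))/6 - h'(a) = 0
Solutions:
 li(h(a)) = C1 - a/6


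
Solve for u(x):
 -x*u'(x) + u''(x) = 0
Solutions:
 u(x) = C1 + C2*erfi(sqrt(2)*x/2)


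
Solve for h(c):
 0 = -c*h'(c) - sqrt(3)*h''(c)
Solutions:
 h(c) = C1 + C2*erf(sqrt(2)*3^(3/4)*c/6)


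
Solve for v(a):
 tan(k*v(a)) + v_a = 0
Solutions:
 v(a) = Piecewise((-asin(exp(C1*k - a*k))/k + pi/k, Ne(k, 0)), (nan, True))
 v(a) = Piecewise((asin(exp(C1*k - a*k))/k, Ne(k, 0)), (nan, True))


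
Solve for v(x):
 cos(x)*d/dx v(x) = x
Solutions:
 v(x) = C1 + Integral(x/cos(x), x)


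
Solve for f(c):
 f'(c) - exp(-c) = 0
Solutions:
 f(c) = C1 - exp(-c)


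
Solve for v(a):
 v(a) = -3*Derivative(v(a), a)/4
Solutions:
 v(a) = C1*exp(-4*a/3)


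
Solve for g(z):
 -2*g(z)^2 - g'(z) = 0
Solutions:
 g(z) = 1/(C1 + 2*z)


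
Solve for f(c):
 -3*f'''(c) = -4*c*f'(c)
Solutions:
 f(c) = C1 + Integral(C2*airyai(6^(2/3)*c/3) + C3*airybi(6^(2/3)*c/3), c)


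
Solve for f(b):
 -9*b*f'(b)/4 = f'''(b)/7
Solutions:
 f(b) = C1 + Integral(C2*airyai(-126^(1/3)*b/2) + C3*airybi(-126^(1/3)*b/2), b)


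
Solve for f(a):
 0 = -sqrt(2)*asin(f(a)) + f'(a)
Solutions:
 Integral(1/asin(_y), (_y, f(a))) = C1 + sqrt(2)*a


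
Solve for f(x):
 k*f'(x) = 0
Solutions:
 f(x) = C1


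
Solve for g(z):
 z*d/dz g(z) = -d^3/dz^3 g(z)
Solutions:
 g(z) = C1 + Integral(C2*airyai(-z) + C3*airybi(-z), z)


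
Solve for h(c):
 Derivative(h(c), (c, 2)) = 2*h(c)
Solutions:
 h(c) = C1*exp(-sqrt(2)*c) + C2*exp(sqrt(2)*c)


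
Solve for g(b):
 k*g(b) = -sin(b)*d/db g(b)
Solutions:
 g(b) = C1*exp(k*(-log(cos(b) - 1) + log(cos(b) + 1))/2)


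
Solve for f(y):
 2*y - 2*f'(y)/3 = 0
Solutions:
 f(y) = C1 + 3*y^2/2


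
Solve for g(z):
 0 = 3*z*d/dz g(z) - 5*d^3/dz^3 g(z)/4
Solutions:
 g(z) = C1 + Integral(C2*airyai(12^(1/3)*5^(2/3)*z/5) + C3*airybi(12^(1/3)*5^(2/3)*z/5), z)


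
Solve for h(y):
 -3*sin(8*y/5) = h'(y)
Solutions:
 h(y) = C1 + 15*cos(8*y/5)/8


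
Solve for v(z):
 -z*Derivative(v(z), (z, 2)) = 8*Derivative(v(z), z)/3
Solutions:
 v(z) = C1 + C2/z^(5/3)


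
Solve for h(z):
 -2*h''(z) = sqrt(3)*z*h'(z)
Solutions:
 h(z) = C1 + C2*erf(3^(1/4)*z/2)


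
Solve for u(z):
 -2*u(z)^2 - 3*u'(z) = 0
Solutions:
 u(z) = 3/(C1 + 2*z)


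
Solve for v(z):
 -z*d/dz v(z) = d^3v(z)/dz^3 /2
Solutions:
 v(z) = C1 + Integral(C2*airyai(-2^(1/3)*z) + C3*airybi(-2^(1/3)*z), z)


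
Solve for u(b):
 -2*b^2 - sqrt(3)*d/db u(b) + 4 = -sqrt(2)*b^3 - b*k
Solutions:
 u(b) = C1 + sqrt(6)*b^4/12 - 2*sqrt(3)*b^3/9 + sqrt(3)*b^2*k/6 + 4*sqrt(3)*b/3


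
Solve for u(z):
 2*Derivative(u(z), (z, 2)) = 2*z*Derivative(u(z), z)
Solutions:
 u(z) = C1 + C2*erfi(sqrt(2)*z/2)


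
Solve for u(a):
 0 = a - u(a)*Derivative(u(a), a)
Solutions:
 u(a) = -sqrt(C1 + a^2)
 u(a) = sqrt(C1 + a^2)


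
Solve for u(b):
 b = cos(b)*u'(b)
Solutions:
 u(b) = C1 + Integral(b/cos(b), b)


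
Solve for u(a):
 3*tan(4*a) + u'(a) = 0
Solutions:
 u(a) = C1 + 3*log(cos(4*a))/4


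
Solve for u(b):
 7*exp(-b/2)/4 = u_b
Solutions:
 u(b) = C1 - 7*exp(-b/2)/2


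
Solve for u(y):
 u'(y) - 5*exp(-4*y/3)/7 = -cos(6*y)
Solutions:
 u(y) = C1 - sin(6*y)/6 - 15*exp(-4*y/3)/28


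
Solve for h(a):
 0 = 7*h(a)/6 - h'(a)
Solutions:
 h(a) = C1*exp(7*a/6)


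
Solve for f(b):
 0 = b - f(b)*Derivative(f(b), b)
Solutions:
 f(b) = -sqrt(C1 + b^2)
 f(b) = sqrt(C1 + b^2)


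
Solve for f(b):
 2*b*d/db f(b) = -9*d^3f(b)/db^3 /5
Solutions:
 f(b) = C1 + Integral(C2*airyai(-30^(1/3)*b/3) + C3*airybi(-30^(1/3)*b/3), b)


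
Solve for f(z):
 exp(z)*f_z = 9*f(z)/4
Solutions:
 f(z) = C1*exp(-9*exp(-z)/4)


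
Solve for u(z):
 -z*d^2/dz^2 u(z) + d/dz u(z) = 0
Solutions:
 u(z) = C1 + C2*z^2


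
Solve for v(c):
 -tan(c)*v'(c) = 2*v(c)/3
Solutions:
 v(c) = C1/sin(c)^(2/3)


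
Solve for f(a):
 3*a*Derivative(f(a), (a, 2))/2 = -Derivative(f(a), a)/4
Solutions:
 f(a) = C1 + C2*a^(5/6)


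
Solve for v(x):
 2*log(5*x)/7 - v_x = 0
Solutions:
 v(x) = C1 + 2*x*log(x)/7 - 2*x/7 + 2*x*log(5)/7


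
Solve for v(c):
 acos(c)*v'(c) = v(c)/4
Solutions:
 v(c) = C1*exp(Integral(1/acos(c), c)/4)


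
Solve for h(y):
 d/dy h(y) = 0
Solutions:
 h(y) = C1


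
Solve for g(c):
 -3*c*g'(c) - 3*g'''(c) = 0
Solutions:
 g(c) = C1 + Integral(C2*airyai(-c) + C3*airybi(-c), c)


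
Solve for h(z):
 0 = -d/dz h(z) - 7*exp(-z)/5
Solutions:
 h(z) = C1 + 7*exp(-z)/5


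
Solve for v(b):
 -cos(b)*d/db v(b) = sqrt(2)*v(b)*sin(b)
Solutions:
 v(b) = C1*cos(b)^(sqrt(2))


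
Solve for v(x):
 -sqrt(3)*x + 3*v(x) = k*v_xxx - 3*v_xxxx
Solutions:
 v(x) = C1*exp(x*(k - sqrt(k^2 + 6*12^(1/3)*(k^2 + sqrt(k^4 - 768))^(1/3) + 48*18^(1/3)/(k^2 + sqrt(k^4 - 768))^(1/3)) - sqrt(2)*sqrt(-k^3/sqrt(k^2 + 6*12^(1/3)*(k^2 + sqrt(k^4 - 768))^(1/3) + 48*18^(1/3)/(k^2 + sqrt(k^4 - 768))^(1/3)) + k^2 - 3*12^(1/3)*(k^2 + sqrt(k^4 - 768))^(1/3) - 24*18^(1/3)/(k^2 + sqrt(k^4 - 768))^(1/3)))/12) + C2*exp(x*(k - sqrt(k^2 + 6*12^(1/3)*(k^2 + sqrt(k^4 - 768))^(1/3) + 48*18^(1/3)/(k^2 + sqrt(k^4 - 768))^(1/3)) + sqrt(2)*sqrt(-k^3/sqrt(k^2 + 6*12^(1/3)*(k^2 + sqrt(k^4 - 768))^(1/3) + 48*18^(1/3)/(k^2 + sqrt(k^4 - 768))^(1/3)) + k^2 - 3*12^(1/3)*(k^2 + sqrt(k^4 - 768))^(1/3) - 24*18^(1/3)/(k^2 + sqrt(k^4 - 768))^(1/3)))/12) + C3*exp(x*(k + sqrt(k^2 + 6*12^(1/3)*(k^2 + sqrt(k^4 - 768))^(1/3) + 48*18^(1/3)/(k^2 + sqrt(k^4 - 768))^(1/3)) - sqrt(2)*sqrt(k^3/sqrt(k^2 + 6*12^(1/3)*(k^2 + sqrt(k^4 - 768))^(1/3) + 48*18^(1/3)/(k^2 + sqrt(k^4 - 768))^(1/3)) + k^2 - 3*12^(1/3)*(k^2 + sqrt(k^4 - 768))^(1/3) - 24*18^(1/3)/(k^2 + sqrt(k^4 - 768))^(1/3)))/12) + C4*exp(x*(k + sqrt(k^2 + 6*12^(1/3)*(k^2 + sqrt(k^4 - 768))^(1/3) + 48*18^(1/3)/(k^2 + sqrt(k^4 - 768))^(1/3)) + sqrt(2)*sqrt(k^3/sqrt(k^2 + 6*12^(1/3)*(k^2 + sqrt(k^4 - 768))^(1/3) + 48*18^(1/3)/(k^2 + sqrt(k^4 - 768))^(1/3)) + k^2 - 3*12^(1/3)*(k^2 + sqrt(k^4 - 768))^(1/3) - 24*18^(1/3)/(k^2 + sqrt(k^4 - 768))^(1/3)))/12) + sqrt(3)*x/3


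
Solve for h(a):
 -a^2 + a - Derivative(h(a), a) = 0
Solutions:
 h(a) = C1 - a^3/3 + a^2/2


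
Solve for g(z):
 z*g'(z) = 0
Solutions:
 g(z) = C1


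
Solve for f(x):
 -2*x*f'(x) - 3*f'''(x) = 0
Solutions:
 f(x) = C1 + Integral(C2*airyai(-2^(1/3)*3^(2/3)*x/3) + C3*airybi(-2^(1/3)*3^(2/3)*x/3), x)


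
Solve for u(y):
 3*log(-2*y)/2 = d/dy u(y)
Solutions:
 u(y) = C1 + 3*y*log(-y)/2 + 3*y*(-1 + log(2))/2


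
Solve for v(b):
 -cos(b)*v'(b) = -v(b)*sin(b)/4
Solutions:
 v(b) = C1/cos(b)^(1/4)


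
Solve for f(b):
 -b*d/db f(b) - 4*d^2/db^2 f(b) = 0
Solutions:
 f(b) = C1 + C2*erf(sqrt(2)*b/4)


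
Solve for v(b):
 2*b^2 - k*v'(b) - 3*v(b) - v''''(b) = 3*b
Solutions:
 v(b) = C1*exp(b*(-sqrt(2)*sqrt((k^2/16 + sqrt(k^4/256 - 1))^(1/3) + (k^2/16 + sqrt(k^4/256 - 1))^(-1/3)) + sqrt(sqrt(2)*k/sqrt((k^2/16 + sqrt(k^4/256 - 1))^(1/3) + (k^2/16 + sqrt(k^4/256 - 1))^(-1/3)) - 2*(k^2/16 + sqrt(k^4/256 - 1))^(1/3) - 2/(k^2/16 + sqrt(k^4/256 - 1))^(1/3)))/2) + C2*exp(b*(sqrt(2)*sqrt((k^2/16 + sqrt(k^4/256 - 1))^(1/3) + (k^2/16 + sqrt(k^4/256 - 1))^(-1/3)) - sqrt(-sqrt(2)*k/sqrt((k^2/16 + sqrt(k^4/256 - 1))^(1/3) + (k^2/16 + sqrt(k^4/256 - 1))^(-1/3)) - 2*(k^2/16 + sqrt(k^4/256 - 1))^(1/3) - 2/(k^2/16 + sqrt(k^4/256 - 1))^(1/3)))/2) + C3*exp(b*(sqrt(2)*sqrt((k^2/16 + sqrt(k^4/256 - 1))^(1/3) + (k^2/16 + sqrt(k^4/256 - 1))^(-1/3)) + sqrt(-sqrt(2)*k/sqrt((k^2/16 + sqrt(k^4/256 - 1))^(1/3) + (k^2/16 + sqrt(k^4/256 - 1))^(-1/3)) - 2*(k^2/16 + sqrt(k^4/256 - 1))^(1/3) - 2/(k^2/16 + sqrt(k^4/256 - 1))^(1/3)))/2) + C4*exp(-b*(sqrt(2)*sqrt((k^2/16 + sqrt(k^4/256 - 1))^(1/3) + (k^2/16 + sqrt(k^4/256 - 1))^(-1/3)) + sqrt(sqrt(2)*k/sqrt((k^2/16 + sqrt(k^4/256 - 1))^(1/3) + (k^2/16 + sqrt(k^4/256 - 1))^(-1/3)) - 2*(k^2/16 + sqrt(k^4/256 - 1))^(1/3) - 2/(k^2/16 + sqrt(k^4/256 - 1))^(1/3)))/2) + 2*b^2/3 - 4*b*k/9 - b + 4*k^2/27 + k/3


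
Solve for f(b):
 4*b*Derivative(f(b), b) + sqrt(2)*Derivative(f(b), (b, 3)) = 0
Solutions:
 f(b) = C1 + Integral(C2*airyai(-sqrt(2)*b) + C3*airybi(-sqrt(2)*b), b)


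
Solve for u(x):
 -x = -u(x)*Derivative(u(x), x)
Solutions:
 u(x) = -sqrt(C1 + x^2)
 u(x) = sqrt(C1 + x^2)


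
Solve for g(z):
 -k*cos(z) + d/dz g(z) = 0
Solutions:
 g(z) = C1 + k*sin(z)


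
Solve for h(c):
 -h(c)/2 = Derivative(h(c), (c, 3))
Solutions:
 h(c) = C3*exp(-2^(2/3)*c/2) + (C1*sin(2^(2/3)*sqrt(3)*c/4) + C2*cos(2^(2/3)*sqrt(3)*c/4))*exp(2^(2/3)*c/4)


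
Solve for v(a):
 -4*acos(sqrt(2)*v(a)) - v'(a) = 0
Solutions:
 Integral(1/acos(sqrt(2)*_y), (_y, v(a))) = C1 - 4*a


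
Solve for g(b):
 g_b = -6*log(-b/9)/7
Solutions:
 g(b) = C1 - 6*b*log(-b)/7 + 6*b*(1 + 2*log(3))/7


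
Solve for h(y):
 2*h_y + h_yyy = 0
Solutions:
 h(y) = C1 + C2*sin(sqrt(2)*y) + C3*cos(sqrt(2)*y)


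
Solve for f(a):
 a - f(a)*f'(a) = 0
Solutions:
 f(a) = -sqrt(C1 + a^2)
 f(a) = sqrt(C1 + a^2)


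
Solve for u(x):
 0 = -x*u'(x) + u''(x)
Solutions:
 u(x) = C1 + C2*erfi(sqrt(2)*x/2)


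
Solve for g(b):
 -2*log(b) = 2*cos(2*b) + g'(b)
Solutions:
 g(b) = C1 - 2*b*log(b) + 2*b - sin(2*b)


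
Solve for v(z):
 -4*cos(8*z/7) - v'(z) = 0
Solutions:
 v(z) = C1 - 7*sin(8*z/7)/2


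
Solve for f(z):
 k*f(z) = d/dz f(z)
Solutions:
 f(z) = C1*exp(k*z)


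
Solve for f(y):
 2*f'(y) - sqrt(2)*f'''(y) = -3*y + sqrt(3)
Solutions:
 f(y) = C1 + C2*exp(-2^(1/4)*y) + C3*exp(2^(1/4)*y) - 3*y^2/4 + sqrt(3)*y/2


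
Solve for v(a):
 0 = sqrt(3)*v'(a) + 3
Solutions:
 v(a) = C1 - sqrt(3)*a


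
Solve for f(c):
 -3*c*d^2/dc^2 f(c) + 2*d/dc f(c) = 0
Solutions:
 f(c) = C1 + C2*c^(5/3)


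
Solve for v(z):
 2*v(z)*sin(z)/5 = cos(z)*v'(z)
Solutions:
 v(z) = C1/cos(z)^(2/5)


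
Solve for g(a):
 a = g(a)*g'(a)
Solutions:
 g(a) = -sqrt(C1 + a^2)
 g(a) = sqrt(C1 + a^2)


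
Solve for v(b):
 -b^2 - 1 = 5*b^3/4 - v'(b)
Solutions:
 v(b) = C1 + 5*b^4/16 + b^3/3 + b


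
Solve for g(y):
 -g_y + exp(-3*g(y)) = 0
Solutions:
 g(y) = log(C1 + 3*y)/3
 g(y) = log((-3^(1/3) - 3^(5/6)*I)*(C1 + y)^(1/3)/2)
 g(y) = log((-3^(1/3) + 3^(5/6)*I)*(C1 + y)^(1/3)/2)


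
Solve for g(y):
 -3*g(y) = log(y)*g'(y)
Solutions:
 g(y) = C1*exp(-3*li(y))


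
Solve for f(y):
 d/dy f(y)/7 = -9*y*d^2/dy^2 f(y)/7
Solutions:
 f(y) = C1 + C2*y^(8/9)


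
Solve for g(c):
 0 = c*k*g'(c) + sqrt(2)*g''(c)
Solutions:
 g(c) = Piecewise((-2^(3/4)*sqrt(pi)*C1*erf(2^(1/4)*c*sqrt(k)/2)/(2*sqrt(k)) - C2, (k > 0) | (k < 0)), (-C1*c - C2, True))


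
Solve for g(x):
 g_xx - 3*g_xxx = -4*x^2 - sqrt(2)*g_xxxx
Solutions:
 g(x) = C1 + C2*x + C3*exp(sqrt(2)*x*(3 - sqrt(9 - 4*sqrt(2)))/4) + C4*exp(sqrt(2)*x*(sqrt(9 - 4*sqrt(2)) + 3)/4) - x^4/3 - 4*x^3 + 4*x^2*(-9 + sqrt(2))
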